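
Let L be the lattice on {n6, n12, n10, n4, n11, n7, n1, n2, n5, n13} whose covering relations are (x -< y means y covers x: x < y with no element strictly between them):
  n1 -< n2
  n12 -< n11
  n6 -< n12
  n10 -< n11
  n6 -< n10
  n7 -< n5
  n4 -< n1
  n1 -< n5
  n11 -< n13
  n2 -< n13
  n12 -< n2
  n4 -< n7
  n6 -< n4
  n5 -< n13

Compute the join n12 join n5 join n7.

Common upper bounds of {n12, n5, n7}: n13.
The least among these is n13.

n13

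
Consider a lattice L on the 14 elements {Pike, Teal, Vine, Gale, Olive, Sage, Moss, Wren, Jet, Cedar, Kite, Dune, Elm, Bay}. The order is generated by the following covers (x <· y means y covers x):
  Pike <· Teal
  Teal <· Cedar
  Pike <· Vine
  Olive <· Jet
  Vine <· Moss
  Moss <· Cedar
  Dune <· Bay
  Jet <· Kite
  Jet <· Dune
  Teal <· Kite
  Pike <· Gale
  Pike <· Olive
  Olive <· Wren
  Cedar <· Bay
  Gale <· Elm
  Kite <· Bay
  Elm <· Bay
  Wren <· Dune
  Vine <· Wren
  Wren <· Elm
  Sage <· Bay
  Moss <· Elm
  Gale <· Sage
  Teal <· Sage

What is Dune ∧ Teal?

Pike

Common lower bounds of {Dune, Teal}: Pike.
The greatest among these is Pike.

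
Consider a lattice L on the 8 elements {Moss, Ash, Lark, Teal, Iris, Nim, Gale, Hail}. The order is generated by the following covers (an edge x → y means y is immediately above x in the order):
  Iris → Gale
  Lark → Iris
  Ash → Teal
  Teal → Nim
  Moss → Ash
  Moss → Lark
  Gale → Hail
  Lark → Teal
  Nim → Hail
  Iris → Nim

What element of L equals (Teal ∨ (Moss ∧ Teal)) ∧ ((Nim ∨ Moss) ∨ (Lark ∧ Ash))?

Teal

Moss ∧ Teal = Moss
Teal ∨ Moss = Teal
Nim ∨ Moss = Nim
Lark ∧ Ash = Moss
Nim ∨ Moss = Nim
Teal ∧ Nim = Teal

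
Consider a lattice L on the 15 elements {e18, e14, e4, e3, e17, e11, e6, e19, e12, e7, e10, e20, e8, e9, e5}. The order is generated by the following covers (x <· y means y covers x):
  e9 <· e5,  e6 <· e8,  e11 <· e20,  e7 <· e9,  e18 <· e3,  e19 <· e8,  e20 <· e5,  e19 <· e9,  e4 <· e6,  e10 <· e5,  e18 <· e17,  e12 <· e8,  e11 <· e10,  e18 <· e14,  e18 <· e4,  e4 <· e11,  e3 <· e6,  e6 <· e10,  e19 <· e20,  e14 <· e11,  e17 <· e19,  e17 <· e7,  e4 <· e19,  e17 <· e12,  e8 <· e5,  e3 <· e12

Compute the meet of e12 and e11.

e18

Common lower bounds of {e12, e11}: e18.
The greatest among these is e18.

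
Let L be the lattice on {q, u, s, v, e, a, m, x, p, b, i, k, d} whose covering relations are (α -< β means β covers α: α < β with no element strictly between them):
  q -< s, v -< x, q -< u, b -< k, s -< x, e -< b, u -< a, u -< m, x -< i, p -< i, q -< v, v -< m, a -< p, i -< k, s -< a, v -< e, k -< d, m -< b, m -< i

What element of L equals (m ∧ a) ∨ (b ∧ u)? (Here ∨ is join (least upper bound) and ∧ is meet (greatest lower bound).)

u

m ∧ a = u
b ∧ u = u
u ∨ u = u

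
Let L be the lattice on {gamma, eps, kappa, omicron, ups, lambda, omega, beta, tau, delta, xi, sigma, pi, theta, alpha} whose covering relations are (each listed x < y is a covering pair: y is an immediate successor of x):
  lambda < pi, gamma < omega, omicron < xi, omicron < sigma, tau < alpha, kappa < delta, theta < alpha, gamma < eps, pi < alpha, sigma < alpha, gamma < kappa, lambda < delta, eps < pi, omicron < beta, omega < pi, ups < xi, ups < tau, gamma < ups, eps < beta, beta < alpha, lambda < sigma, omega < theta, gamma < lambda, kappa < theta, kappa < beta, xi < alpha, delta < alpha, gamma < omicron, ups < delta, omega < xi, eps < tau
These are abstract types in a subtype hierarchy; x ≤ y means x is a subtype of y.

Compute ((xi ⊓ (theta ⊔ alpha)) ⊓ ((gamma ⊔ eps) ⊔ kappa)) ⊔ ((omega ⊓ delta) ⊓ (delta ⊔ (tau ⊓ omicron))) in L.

theta ∨ alpha = alpha
xi ∧ alpha = xi
gamma ∨ eps = eps
eps ∨ kappa = beta
xi ∧ beta = omicron
omega ∧ delta = gamma
tau ∧ omicron = gamma
delta ∨ gamma = delta
gamma ∧ delta = gamma
omicron ∨ gamma = omicron

omicron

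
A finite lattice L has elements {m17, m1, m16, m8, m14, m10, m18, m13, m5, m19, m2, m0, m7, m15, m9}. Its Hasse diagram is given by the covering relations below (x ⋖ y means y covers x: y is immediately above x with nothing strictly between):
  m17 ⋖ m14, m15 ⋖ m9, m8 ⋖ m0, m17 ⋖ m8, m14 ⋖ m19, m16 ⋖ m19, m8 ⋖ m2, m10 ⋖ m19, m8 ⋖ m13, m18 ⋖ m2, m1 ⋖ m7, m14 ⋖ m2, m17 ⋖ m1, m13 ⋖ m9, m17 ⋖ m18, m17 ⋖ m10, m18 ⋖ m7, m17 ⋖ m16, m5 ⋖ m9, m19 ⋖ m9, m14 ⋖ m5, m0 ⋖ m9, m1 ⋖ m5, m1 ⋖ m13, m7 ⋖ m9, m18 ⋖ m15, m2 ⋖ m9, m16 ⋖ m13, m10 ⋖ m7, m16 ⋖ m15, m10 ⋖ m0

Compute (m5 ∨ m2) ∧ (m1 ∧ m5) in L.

m1

m5 ∨ m2 = m9
m1 ∧ m5 = m1
m9 ∧ m1 = m1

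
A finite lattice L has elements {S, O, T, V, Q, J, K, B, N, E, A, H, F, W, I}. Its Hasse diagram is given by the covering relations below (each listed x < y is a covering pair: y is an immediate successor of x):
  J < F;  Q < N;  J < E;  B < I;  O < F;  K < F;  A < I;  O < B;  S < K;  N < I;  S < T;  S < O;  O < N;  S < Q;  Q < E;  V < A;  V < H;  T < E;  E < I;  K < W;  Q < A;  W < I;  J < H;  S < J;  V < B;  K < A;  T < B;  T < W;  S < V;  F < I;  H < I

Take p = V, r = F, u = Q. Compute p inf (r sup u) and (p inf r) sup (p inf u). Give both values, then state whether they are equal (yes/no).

V; S; no

r sup u = I, so p inf (r sup u) = V inf I = V.
p inf r = S and p inf u = S, so (p inf r) sup (p inf u) = S sup S = S.
Equal: no.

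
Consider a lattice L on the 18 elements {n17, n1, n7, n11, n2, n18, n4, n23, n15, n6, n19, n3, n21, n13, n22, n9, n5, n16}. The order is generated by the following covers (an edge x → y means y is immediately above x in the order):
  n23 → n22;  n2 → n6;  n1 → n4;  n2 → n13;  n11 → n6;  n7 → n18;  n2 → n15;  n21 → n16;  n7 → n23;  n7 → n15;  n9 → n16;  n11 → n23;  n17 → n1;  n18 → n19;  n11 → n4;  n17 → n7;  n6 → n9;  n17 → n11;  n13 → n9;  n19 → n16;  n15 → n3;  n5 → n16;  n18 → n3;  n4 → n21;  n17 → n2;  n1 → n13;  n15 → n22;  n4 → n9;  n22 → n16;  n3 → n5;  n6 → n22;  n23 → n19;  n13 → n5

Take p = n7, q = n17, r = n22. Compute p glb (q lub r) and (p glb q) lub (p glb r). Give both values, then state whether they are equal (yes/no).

q lub r = n22, so p glb (q lub r) = n7 glb n22 = n7.
p glb q = n17 and p glb r = n7, so (p glb q) lub (p glb r) = n17 lub n7 = n7.
Equal: yes.

n7; n7; yes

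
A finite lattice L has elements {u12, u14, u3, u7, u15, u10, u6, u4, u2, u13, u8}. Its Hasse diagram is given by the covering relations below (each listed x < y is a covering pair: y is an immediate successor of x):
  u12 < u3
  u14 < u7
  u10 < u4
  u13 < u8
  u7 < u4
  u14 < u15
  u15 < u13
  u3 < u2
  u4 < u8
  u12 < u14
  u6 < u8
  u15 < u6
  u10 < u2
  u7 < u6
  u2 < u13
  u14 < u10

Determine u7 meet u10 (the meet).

u14

Common lower bounds of {u7, u10}: u12, u14.
The greatest among these is u14.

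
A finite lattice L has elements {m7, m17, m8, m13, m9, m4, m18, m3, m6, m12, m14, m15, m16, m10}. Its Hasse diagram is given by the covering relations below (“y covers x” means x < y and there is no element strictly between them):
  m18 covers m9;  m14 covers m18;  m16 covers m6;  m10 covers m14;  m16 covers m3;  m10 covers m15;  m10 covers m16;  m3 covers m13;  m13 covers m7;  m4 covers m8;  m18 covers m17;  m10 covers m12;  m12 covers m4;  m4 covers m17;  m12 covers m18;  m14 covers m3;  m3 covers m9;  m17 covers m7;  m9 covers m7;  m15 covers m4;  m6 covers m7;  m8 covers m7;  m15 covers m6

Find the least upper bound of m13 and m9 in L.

m3

Common upper bounds of {m13, m9}: m10, m14, m16, m3.
The least among these is m3.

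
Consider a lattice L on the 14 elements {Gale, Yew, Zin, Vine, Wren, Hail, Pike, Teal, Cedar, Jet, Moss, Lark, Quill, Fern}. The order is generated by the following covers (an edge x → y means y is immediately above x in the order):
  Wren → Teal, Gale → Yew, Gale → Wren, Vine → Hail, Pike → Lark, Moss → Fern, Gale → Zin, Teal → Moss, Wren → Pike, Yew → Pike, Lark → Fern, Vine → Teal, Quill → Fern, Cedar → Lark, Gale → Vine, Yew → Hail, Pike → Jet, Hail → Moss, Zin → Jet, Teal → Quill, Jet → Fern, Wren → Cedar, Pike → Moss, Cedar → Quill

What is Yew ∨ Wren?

Pike

Common upper bounds of {Yew, Wren}: Fern, Jet, Lark, Moss, Pike.
The least among these is Pike.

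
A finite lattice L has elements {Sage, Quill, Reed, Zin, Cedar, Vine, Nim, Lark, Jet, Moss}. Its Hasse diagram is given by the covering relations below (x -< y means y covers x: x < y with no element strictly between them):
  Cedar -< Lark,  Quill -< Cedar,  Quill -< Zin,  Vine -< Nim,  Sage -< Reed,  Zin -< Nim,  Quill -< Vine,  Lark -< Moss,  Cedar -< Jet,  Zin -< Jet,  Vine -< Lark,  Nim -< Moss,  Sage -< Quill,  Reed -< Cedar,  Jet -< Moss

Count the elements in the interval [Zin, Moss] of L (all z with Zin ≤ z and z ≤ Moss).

The interval [Zin, Moss] = {Jet, Moss, Nim, Zin}, which has 4 elements.

4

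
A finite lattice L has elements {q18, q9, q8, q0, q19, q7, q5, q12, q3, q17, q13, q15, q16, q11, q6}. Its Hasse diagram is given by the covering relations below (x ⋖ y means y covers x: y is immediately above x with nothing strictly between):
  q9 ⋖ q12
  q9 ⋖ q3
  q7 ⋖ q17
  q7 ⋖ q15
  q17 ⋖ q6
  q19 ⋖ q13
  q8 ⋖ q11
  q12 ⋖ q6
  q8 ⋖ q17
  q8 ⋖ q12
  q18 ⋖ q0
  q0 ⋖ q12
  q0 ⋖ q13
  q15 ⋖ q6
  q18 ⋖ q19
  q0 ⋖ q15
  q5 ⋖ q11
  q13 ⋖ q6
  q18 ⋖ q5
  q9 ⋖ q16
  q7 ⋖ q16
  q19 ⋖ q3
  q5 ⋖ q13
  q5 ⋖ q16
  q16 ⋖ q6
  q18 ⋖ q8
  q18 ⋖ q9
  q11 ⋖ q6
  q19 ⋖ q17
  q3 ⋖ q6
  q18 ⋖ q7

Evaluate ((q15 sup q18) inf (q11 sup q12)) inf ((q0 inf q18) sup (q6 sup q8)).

q15 ∨ q18 = q15
q11 ∨ q12 = q6
q15 ∧ q6 = q15
q0 ∧ q18 = q18
q6 ∨ q8 = q6
q18 ∨ q6 = q6
q15 ∧ q6 = q15

q15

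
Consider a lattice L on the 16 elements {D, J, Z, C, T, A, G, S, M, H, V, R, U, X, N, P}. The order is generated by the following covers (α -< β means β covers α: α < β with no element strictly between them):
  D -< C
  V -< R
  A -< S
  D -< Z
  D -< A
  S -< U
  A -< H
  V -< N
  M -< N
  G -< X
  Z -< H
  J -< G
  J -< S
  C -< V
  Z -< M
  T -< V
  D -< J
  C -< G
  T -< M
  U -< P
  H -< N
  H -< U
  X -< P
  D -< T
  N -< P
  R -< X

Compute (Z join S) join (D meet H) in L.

Z ∨ S = U
D ∧ H = D
U ∨ D = U

U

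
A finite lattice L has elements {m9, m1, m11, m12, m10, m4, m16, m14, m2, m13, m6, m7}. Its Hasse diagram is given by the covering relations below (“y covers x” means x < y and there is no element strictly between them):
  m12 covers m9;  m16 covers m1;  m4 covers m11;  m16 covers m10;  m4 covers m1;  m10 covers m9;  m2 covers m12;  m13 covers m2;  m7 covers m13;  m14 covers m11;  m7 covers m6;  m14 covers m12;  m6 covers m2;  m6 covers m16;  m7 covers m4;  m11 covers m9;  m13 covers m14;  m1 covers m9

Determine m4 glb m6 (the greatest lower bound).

Common lower bounds of {m4, m6}: m1, m9.
The greatest among these is m1.

m1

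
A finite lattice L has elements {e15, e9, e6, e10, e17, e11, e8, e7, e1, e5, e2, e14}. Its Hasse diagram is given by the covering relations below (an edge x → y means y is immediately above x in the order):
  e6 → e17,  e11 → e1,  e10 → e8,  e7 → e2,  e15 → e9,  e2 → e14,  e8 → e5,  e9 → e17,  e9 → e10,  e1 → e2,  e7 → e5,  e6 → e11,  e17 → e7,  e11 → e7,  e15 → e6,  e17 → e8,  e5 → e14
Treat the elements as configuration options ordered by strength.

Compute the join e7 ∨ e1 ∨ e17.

Common upper bounds of {e7, e1, e17}: e14, e2.
The least among these is e2.

e2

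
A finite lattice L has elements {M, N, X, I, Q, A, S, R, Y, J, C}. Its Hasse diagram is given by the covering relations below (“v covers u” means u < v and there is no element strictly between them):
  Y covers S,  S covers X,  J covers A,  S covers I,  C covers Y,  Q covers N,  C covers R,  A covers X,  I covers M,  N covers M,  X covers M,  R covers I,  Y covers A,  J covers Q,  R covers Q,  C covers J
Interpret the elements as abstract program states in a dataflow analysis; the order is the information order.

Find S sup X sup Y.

Y

Common upper bounds of {S, X, Y}: C, Y.
The least among these is Y.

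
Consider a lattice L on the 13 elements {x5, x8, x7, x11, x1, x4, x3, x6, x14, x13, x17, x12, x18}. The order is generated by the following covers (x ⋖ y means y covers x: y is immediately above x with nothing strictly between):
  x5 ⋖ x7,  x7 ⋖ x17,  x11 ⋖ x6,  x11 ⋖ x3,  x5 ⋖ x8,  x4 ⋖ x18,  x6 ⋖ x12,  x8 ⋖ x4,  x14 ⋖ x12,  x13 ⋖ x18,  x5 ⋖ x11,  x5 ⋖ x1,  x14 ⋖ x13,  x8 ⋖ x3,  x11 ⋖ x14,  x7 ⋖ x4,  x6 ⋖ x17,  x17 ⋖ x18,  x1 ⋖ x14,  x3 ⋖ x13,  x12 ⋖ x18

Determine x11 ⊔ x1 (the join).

Common upper bounds of {x11, x1}: x12, x13, x14, x18.
The least among these is x14.

x14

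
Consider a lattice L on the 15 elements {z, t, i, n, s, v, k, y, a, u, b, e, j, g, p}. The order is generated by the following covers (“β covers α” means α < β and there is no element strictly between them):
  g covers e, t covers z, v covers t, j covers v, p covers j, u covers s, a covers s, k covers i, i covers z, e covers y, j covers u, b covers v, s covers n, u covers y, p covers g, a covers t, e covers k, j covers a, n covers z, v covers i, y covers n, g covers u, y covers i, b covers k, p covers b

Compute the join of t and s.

a

Common upper bounds of {t, s}: a, j, p.
The least among these is a.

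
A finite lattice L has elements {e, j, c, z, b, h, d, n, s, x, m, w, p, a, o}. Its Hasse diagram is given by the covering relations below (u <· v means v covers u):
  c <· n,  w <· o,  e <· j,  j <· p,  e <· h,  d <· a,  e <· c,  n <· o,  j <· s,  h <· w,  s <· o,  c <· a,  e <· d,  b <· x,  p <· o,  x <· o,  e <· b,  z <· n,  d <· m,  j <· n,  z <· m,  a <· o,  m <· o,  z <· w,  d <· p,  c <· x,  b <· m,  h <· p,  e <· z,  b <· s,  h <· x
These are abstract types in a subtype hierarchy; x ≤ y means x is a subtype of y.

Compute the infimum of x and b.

Common lower bounds of {x, b}: b, e.
The greatest among these is b.

b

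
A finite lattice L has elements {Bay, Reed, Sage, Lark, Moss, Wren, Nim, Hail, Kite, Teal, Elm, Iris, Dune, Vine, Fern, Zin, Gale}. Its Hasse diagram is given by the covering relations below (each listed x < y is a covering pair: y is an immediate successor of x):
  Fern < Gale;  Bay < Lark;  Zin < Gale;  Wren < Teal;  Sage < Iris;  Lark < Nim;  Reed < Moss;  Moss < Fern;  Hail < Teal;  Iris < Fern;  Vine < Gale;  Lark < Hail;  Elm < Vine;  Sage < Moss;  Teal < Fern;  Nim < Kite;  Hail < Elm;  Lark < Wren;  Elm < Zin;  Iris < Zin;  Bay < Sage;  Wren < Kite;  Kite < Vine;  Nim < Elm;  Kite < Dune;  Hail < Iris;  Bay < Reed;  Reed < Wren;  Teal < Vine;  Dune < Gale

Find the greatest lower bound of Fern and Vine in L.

Common lower bounds of {Fern, Vine}: Bay, Hail, Lark, Reed, Teal, Wren.
The greatest among these is Teal.

Teal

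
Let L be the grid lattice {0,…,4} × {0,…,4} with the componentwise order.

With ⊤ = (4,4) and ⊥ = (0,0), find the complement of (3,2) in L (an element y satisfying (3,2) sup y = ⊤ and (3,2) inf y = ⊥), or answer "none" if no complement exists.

none

For every candidate y, either (3,2) ∨ y ≠ (4,4) or (3,2) ∧ y ≠ (0,0); no complement exists.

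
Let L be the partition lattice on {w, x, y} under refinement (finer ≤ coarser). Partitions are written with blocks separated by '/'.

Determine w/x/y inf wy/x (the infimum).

w/x/y

The meet (common refinement) of w/x/y and wy/x intersects blocks pairwise, giving w/x/y.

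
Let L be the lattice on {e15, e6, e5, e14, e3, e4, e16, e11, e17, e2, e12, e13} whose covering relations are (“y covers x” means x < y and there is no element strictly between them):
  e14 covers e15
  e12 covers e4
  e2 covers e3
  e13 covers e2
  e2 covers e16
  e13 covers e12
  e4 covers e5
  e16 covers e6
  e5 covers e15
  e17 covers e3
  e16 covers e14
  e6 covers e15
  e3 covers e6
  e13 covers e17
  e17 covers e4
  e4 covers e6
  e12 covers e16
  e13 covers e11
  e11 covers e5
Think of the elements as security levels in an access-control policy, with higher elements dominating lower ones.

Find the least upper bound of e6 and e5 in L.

e4

Common upper bounds of {e6, e5}: e12, e13, e17, e4.
The least among these is e4.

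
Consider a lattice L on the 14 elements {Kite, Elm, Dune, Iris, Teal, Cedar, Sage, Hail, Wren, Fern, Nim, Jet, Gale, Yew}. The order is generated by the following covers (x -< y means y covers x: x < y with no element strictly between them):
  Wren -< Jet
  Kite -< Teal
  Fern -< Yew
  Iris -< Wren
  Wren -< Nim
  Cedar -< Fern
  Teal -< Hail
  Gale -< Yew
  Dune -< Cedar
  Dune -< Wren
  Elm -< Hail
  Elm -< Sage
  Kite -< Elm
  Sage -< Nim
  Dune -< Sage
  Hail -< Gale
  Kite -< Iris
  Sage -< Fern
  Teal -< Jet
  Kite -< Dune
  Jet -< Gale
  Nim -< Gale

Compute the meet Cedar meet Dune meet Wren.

Common lower bounds of {Cedar, Dune, Wren}: Dune, Kite.
The greatest among these is Dune.

Dune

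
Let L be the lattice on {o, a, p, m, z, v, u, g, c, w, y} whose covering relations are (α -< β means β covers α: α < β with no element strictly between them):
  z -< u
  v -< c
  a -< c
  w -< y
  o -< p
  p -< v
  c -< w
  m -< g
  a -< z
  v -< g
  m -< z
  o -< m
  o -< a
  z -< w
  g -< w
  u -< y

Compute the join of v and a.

c

Common upper bounds of {v, a}: c, w, y.
The least among these is c.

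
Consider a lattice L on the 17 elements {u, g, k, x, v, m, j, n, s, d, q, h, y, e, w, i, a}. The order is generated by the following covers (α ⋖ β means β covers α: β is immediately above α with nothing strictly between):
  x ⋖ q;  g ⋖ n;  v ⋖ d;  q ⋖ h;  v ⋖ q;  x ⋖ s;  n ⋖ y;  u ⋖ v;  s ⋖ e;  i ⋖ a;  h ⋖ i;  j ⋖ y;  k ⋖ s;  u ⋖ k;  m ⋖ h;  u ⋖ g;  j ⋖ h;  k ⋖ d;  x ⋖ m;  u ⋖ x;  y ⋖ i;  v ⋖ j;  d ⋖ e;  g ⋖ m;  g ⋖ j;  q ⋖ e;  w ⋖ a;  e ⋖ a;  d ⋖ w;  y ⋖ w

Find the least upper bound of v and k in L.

d

Common upper bounds of {v, k}: a, d, e, w.
The least among these is d.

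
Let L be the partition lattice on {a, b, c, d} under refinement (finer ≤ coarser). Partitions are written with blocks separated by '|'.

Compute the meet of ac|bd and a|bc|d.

a|b|c|d

The meet (common refinement) of ac|bd and a|bc|d intersects blocks pairwise, giving a|b|c|d.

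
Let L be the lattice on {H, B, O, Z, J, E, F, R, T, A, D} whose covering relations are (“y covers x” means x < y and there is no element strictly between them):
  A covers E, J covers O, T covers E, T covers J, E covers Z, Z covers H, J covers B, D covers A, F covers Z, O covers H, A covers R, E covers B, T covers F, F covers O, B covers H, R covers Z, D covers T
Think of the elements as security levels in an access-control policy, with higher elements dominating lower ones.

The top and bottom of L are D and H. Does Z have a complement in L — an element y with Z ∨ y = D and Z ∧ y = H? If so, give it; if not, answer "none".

For every candidate y, either Z ∨ y ≠ D or Z ∧ y ≠ H; no complement exists.

none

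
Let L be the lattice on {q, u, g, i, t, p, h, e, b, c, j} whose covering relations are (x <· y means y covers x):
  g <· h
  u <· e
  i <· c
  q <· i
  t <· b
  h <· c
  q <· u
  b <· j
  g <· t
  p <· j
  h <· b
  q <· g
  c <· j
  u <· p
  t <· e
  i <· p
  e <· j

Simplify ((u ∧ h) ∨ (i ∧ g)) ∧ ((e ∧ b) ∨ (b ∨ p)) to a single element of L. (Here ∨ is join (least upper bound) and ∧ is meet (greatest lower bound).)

u ∧ h = q
i ∧ g = q
q ∨ q = q
e ∧ b = t
b ∨ p = j
t ∨ j = j
q ∧ j = q

q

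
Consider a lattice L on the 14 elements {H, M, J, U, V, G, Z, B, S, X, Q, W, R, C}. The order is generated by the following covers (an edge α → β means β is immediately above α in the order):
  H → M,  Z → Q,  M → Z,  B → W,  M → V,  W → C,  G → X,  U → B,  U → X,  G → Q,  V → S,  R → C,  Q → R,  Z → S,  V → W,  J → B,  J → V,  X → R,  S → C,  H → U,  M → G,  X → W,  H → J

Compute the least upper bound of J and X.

Common upper bounds of {J, X}: C, W.
The least among these is W.

W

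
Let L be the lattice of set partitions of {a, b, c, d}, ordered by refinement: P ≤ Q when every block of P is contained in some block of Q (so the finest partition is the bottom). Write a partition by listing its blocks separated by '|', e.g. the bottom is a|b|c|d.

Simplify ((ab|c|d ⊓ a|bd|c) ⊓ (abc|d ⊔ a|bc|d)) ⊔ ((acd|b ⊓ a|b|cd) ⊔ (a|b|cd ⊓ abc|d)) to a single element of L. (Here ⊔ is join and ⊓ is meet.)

ab|c|d ∧ a|bd|c = a|b|c|d
abc|d ∨ a|bc|d = abc|d
a|b|c|d ∧ abc|d = a|b|c|d
acd|b ∧ a|b|cd = a|b|cd
a|b|cd ∧ abc|d = a|b|c|d
a|b|cd ∨ a|b|c|d = a|b|cd
a|b|c|d ∨ a|b|cd = a|b|cd

a|b|cd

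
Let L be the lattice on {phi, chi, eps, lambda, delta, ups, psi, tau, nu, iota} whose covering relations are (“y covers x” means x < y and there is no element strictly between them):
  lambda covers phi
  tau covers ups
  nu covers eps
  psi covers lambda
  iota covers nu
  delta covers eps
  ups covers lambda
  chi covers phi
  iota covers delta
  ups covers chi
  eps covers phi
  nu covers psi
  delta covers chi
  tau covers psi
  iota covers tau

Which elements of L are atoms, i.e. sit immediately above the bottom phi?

The atoms are exactly the elements that cover phi: chi, eps, lambda.

chi, eps, lambda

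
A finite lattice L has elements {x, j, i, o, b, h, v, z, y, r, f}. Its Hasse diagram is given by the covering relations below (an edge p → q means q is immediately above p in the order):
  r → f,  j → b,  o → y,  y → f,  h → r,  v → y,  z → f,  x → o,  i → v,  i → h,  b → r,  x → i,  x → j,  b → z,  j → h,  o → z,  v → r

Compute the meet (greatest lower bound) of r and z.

Common lower bounds of {r, z}: b, j, x.
The greatest among these is b.

b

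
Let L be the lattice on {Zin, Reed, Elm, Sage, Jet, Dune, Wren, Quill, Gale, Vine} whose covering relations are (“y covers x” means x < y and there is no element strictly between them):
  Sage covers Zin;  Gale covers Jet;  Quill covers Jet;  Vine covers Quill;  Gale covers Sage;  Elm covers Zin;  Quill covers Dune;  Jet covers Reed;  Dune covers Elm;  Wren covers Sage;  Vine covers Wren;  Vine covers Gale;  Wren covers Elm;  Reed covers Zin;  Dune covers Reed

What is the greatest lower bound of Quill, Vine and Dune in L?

Dune

Common lower bounds of {Quill, Vine, Dune}: Dune, Elm, Reed, Zin.
The greatest among these is Dune.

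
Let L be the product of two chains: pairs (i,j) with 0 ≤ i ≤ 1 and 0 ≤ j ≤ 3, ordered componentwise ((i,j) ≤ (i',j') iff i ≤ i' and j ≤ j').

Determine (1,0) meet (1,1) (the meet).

(1,0)

Common lower bounds of {(1,0), (1,1)}: (0,0), (1,0).
The greatest among these is (1,0).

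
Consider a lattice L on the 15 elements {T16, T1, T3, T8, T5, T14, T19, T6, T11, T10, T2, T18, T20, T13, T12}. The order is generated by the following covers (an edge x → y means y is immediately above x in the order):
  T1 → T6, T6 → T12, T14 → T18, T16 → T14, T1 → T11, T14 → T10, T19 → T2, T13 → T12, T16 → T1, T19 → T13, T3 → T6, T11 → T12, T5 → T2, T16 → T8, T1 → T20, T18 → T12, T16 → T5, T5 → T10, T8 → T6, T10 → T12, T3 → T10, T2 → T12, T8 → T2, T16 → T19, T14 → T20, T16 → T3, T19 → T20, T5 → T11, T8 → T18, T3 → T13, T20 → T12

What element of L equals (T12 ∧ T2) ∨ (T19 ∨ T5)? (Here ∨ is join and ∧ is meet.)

T2

T12 ∧ T2 = T2
T19 ∨ T5 = T2
T2 ∨ T2 = T2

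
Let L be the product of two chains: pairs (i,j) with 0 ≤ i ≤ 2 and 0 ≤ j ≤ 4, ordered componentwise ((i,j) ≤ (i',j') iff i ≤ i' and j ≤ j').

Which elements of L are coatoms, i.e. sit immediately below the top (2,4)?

The coatoms are exactly the elements covered by (2,4): (1,4), (2,3).

(1,4), (2,3)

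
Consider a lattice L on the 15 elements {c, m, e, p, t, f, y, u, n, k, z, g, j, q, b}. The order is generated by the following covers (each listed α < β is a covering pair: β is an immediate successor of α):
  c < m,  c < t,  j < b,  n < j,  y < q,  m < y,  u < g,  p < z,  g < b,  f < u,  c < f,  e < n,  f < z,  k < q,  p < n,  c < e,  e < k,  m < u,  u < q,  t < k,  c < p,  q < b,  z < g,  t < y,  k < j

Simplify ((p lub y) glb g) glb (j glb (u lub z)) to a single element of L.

p

p ∨ y = b
b ∧ g = g
u ∨ z = g
j ∧ g = p
g ∧ p = p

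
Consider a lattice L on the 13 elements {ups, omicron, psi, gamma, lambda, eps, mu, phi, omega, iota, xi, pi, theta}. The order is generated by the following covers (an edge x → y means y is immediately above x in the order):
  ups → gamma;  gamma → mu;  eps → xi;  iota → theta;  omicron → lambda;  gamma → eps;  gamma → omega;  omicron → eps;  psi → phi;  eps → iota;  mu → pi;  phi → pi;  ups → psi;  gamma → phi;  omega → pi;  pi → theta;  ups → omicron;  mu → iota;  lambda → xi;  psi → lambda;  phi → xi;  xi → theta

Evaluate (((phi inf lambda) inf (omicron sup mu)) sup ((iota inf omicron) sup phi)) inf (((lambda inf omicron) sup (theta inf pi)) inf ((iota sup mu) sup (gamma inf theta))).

phi ∧ lambda = psi
omicron ∨ mu = iota
psi ∧ iota = ups
iota ∧ omicron = omicron
omicron ∨ phi = xi
ups ∨ xi = xi
lambda ∧ omicron = omicron
theta ∧ pi = pi
omicron ∨ pi = theta
iota ∨ mu = iota
gamma ∧ theta = gamma
iota ∨ gamma = iota
theta ∧ iota = iota
xi ∧ iota = eps

eps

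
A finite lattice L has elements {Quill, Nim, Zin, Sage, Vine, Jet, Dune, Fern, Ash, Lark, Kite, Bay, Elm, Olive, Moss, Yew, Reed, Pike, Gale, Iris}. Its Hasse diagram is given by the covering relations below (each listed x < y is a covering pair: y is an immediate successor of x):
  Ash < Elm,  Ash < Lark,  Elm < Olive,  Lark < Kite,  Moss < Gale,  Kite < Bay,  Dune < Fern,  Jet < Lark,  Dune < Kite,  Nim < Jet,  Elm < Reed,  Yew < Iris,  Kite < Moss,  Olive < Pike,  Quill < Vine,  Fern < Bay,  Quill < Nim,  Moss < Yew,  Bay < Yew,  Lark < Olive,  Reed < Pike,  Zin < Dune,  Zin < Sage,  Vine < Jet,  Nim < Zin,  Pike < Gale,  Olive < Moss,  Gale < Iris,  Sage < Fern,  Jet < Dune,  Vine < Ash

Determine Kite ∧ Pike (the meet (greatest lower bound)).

Common lower bounds of {Kite, Pike}: Ash, Jet, Lark, Nim, Quill, Vine.
The greatest among these is Lark.

Lark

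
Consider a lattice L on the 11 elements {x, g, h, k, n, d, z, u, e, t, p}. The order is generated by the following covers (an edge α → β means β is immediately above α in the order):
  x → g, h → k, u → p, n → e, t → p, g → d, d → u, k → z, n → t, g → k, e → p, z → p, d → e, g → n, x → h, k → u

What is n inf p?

Common lower bounds of {n, p}: g, n, x.
The greatest among these is n.

n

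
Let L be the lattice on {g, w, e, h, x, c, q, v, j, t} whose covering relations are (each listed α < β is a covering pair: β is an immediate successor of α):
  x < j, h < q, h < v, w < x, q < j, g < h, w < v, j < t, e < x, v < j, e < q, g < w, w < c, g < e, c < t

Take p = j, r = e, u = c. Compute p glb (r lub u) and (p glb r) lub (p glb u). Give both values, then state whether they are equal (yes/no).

r lub u = t, so p glb (r lub u) = j glb t = j.
p glb r = e and p glb u = w, so (p glb r) lub (p glb u) = e lub w = x.
Equal: no.

j; x; no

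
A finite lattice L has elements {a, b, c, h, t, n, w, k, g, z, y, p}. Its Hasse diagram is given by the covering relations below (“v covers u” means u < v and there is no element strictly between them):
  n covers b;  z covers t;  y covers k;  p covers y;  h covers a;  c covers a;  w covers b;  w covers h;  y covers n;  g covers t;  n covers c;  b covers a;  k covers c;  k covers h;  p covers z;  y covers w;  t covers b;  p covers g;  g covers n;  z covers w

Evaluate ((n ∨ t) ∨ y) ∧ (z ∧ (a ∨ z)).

z

n ∨ t = g
g ∨ y = p
a ∨ z = z
z ∧ z = z
p ∧ z = z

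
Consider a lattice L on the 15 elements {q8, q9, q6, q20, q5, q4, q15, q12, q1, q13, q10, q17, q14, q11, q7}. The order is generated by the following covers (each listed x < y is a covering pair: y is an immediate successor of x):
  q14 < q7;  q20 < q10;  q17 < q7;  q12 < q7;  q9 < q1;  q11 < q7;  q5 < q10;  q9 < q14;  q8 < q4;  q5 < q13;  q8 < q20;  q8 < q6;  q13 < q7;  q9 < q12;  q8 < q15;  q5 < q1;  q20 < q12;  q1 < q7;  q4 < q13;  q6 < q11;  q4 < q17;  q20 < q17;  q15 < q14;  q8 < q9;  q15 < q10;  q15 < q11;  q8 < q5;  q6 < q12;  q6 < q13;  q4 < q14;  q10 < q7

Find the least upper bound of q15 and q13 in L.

Common upper bounds of {q15, q13}: q7.
The least among these is q7.

q7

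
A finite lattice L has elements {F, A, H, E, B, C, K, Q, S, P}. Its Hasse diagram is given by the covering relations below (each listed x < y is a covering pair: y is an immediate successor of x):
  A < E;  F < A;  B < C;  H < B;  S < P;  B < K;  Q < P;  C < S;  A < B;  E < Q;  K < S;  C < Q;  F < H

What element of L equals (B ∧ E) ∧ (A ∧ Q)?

B ∧ E = A
A ∧ Q = A
A ∧ A = A

A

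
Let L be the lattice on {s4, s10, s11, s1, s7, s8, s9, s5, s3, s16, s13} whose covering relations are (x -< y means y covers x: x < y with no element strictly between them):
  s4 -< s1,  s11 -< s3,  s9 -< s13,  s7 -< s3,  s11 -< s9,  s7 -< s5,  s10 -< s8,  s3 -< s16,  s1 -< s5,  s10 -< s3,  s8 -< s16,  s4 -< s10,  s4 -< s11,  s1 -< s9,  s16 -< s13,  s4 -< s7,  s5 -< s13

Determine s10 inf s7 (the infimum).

Common lower bounds of {s10, s7}: s4.
The greatest among these is s4.

s4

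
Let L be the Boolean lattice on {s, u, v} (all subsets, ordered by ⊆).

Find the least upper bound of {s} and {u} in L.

Under ⊆, join is union: {s} ∪ {u} = {s,u}.

{s,u}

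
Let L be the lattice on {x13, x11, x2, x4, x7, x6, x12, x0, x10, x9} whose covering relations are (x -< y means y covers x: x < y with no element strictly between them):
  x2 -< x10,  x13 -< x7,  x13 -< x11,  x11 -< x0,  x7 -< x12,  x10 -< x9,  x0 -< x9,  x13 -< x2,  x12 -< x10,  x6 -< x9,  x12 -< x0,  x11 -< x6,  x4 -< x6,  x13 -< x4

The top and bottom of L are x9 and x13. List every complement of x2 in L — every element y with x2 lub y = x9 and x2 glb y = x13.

Need y with x2 ∨ y = x9 and x2 ∧ y = x13.
Checking each element gives: x0, x11, x4, x6.

x0, x11, x4, x6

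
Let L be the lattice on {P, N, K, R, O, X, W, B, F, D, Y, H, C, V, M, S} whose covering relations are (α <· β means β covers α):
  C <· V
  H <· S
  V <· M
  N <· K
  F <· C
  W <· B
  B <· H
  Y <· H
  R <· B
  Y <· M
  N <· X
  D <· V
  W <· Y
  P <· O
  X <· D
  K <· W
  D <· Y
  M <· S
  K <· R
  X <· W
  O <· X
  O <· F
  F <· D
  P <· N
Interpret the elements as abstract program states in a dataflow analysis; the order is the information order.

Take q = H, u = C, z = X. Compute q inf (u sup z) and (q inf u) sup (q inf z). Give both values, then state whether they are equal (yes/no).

D; D; yes

u sup z = V, so q inf (u sup z) = H inf V = D.
q inf u = F and q inf z = X, so (q inf u) sup (q inf z) = F sup X = D.
Equal: yes.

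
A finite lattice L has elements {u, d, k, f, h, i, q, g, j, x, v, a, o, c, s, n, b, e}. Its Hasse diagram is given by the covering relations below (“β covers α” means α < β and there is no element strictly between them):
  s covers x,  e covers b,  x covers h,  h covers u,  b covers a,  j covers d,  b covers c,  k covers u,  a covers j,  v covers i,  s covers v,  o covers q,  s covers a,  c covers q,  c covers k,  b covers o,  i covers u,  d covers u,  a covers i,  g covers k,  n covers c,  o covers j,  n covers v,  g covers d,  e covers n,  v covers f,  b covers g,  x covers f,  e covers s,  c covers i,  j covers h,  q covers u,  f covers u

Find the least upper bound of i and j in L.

Common upper bounds of {i, j}: a, b, e, s.
The least among these is a.

a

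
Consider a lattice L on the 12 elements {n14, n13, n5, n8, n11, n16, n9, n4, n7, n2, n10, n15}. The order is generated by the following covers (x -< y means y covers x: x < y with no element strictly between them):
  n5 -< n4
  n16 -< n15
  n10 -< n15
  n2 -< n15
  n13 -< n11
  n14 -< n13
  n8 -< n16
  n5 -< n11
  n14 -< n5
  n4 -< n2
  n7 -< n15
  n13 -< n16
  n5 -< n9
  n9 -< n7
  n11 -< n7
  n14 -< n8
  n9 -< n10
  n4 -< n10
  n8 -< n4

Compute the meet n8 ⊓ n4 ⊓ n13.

Common lower bounds of {n8, n4, n13}: n14.
The greatest among these is n14.

n14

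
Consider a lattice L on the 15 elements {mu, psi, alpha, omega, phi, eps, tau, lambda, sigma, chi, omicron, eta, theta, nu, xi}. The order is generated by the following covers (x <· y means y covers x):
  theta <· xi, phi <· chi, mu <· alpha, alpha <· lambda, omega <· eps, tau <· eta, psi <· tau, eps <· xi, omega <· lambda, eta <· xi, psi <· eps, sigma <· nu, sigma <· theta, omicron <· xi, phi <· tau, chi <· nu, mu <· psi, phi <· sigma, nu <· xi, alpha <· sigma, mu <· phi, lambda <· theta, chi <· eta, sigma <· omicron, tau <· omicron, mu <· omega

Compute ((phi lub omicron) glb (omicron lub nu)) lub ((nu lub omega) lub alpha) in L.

xi

phi ∨ omicron = omicron
omicron ∨ nu = xi
omicron ∧ xi = omicron
nu ∨ omega = xi
xi ∨ alpha = xi
omicron ∨ xi = xi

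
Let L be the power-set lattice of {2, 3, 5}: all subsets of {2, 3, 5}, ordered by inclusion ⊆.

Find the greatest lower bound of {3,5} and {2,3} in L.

Common lower bounds of {{3,5}, {2,3}}: {3}, {}.
The greatest among these is {3}.

{3}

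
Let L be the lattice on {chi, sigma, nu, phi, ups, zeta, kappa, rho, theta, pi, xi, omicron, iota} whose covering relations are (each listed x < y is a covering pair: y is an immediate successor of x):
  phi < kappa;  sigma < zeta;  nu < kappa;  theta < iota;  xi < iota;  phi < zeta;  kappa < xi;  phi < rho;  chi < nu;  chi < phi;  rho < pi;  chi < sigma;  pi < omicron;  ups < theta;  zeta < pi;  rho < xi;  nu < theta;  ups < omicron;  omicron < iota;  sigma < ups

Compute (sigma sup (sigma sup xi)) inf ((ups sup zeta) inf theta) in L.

sigma ∨ xi = iota
sigma ∨ iota = iota
ups ∨ zeta = omicron
omicron ∧ theta = ups
iota ∧ ups = ups

ups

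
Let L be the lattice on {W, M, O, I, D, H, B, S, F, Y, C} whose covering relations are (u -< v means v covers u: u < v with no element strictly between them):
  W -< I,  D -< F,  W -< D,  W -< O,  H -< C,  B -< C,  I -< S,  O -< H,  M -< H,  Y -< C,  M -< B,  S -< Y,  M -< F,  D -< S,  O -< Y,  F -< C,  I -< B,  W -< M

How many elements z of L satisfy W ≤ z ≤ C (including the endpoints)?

The interval [W, C] = {B, C, D, F, H, I, M, O, S, W, Y}, which has 11 elements.

11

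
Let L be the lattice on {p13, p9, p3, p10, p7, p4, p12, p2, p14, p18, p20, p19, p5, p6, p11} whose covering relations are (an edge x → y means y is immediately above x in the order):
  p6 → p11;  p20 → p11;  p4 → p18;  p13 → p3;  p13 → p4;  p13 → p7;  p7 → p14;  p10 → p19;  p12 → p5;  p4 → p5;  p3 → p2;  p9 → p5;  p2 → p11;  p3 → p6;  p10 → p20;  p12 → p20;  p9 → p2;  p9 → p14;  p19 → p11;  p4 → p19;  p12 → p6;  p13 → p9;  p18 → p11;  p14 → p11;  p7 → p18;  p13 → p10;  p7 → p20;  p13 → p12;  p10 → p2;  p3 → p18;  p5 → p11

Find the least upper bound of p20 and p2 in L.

Common upper bounds of {p20, p2}: p11.
The least among these is p11.

p11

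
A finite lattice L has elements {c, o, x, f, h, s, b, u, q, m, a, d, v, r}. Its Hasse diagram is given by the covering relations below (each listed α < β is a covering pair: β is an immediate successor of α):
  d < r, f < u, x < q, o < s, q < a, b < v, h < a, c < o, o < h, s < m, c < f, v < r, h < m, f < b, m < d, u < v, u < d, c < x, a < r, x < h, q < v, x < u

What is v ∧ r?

Common lower bounds of {v, r}: b, c, f, q, u, v, x.
The greatest among these is v.

v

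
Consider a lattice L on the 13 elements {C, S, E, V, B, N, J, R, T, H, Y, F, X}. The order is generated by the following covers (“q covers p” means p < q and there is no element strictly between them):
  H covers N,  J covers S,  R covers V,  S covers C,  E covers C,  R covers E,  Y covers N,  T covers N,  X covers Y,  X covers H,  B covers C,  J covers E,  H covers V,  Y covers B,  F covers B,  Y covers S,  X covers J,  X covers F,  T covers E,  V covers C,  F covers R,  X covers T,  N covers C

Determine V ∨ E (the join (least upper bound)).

R

Common upper bounds of {V, E}: F, R, X.
The least among these is R.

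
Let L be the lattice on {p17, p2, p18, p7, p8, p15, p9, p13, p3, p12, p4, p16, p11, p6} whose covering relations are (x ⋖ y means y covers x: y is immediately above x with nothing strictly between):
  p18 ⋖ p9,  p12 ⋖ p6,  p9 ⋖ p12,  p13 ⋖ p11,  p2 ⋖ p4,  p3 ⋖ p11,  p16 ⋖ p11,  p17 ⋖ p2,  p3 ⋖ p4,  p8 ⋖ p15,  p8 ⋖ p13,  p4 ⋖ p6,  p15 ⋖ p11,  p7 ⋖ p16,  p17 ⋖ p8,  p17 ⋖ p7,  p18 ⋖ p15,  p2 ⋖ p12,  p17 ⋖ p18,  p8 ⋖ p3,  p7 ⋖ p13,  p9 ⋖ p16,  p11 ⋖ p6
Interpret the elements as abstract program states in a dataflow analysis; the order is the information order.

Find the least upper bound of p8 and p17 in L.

p8

Common upper bounds of {p8, p17}: p11, p13, p15, p3, p4, p6, p8.
The least among these is p8.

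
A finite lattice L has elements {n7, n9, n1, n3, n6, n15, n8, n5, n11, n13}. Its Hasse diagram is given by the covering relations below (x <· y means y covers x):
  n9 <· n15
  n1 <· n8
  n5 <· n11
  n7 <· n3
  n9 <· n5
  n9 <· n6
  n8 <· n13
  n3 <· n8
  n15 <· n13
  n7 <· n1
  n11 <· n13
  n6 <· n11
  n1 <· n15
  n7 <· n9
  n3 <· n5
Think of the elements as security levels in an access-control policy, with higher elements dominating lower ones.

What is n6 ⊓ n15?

Common lower bounds of {n6, n15}: n7, n9.
The greatest among these is n9.

n9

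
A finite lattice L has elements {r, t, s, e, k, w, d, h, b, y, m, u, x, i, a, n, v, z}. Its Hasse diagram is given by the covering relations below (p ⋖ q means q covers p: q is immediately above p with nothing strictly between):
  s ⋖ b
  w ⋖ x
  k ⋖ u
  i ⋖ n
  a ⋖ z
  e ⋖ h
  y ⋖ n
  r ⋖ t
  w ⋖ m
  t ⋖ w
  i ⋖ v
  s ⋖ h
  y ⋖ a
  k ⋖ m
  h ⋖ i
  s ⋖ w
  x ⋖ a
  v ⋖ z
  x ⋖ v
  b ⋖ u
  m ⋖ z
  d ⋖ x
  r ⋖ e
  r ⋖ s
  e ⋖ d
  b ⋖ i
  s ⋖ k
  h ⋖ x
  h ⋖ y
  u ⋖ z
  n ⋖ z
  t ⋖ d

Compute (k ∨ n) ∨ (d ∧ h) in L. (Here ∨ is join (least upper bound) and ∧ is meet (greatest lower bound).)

z

k ∨ n = z
d ∧ h = e
z ∨ e = z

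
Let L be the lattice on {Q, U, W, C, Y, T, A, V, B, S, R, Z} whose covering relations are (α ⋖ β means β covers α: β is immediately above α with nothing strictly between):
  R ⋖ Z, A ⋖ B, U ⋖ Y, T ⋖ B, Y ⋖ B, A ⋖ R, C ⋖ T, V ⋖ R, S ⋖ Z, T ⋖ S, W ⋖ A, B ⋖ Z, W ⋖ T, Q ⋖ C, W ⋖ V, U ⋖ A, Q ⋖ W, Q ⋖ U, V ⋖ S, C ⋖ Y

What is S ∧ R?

Common lower bounds of {S, R}: Q, V, W.
The greatest among these is V.

V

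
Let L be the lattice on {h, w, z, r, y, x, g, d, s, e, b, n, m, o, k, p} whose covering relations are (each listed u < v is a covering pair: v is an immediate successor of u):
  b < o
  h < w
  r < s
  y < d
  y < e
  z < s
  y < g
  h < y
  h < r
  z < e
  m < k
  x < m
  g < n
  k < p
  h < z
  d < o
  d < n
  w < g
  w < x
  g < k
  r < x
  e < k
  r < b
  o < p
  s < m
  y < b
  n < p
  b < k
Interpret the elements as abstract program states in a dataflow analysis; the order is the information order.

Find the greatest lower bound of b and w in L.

Common lower bounds of {b, w}: h.
The greatest among these is h.

h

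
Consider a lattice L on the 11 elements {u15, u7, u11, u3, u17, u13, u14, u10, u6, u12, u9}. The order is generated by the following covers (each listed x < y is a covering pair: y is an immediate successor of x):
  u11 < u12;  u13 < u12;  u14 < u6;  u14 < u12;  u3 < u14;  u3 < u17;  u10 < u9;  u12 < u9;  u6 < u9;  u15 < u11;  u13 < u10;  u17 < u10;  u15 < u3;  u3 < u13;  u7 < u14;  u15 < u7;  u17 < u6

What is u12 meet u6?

Common lower bounds of {u12, u6}: u14, u15, u3, u7.
The greatest among these is u14.

u14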